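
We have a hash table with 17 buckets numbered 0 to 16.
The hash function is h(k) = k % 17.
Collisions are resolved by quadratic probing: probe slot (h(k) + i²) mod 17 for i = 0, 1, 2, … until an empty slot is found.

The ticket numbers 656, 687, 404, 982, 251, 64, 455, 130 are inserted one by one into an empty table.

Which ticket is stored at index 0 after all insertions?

251

Insert 656: h=10, slot 10 empty => index 10.
Insert 687: h=7, slot 7 empty => index 7.
Insert 404: h=13, slot 13 empty => index 13.
Insert 982: h=13, slot 13 occupied => index 14.
Insert 251: h=13, slots 13,14 occupied => index 0.
Insert 64: h=13, slots 13,14,0 occupied => index 5.
Insert 455: h=13, slots 13,14,0,5 occupied => index 12.
Insert 130: h=11, slot 11 empty => index 11.
Table: [251, ., ., ., ., 64, ., 687, ., ., 656, 130, 455, 404, 982, ., .]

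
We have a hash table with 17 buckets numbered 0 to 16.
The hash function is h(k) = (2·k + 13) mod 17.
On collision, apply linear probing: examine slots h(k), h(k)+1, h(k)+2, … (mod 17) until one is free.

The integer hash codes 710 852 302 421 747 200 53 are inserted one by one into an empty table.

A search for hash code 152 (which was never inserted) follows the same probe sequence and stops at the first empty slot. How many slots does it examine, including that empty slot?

Insert 710: h=5, slot 5 empty -> index 5.
Insert 852: h=0, slot 0 empty -> index 0.
Insert 302: h=5, slot 5 occupied -> index 6.
Insert 421: h=5, slots 5,6 occupied -> index 7.
Insert 747: h=11, slot 11 empty -> index 11.
Insert 200: h=5, slots 5,6,7 occupied -> index 8.
Insert 53: h=0, slot 0 occupied -> index 1.
Table: [852, 53, —, —, —, 710, 302, 421, 200, —, —, 747, —, —, —, —, —]
Lookup 152: h=11, probe 11,12 → slot 12 empty, not found.

2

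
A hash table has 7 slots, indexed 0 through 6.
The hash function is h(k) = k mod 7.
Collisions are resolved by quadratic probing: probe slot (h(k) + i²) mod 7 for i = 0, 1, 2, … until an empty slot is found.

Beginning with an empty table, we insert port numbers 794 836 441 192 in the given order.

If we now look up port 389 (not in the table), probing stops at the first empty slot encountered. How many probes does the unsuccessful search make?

Insert 794: h=3, slot 3 empty => index 3.
Insert 836: h=3, slot 3 occupied => index 4.
Insert 441: h=0, slot 0 empty => index 0.
Insert 192: h=3, slots 3,4,0 occupied => index 5.
Table: [441, -, -, 794, 836, 192, -]
Lookup 389: h=4, probe 4,5,1 → slot 1 empty, not found.

3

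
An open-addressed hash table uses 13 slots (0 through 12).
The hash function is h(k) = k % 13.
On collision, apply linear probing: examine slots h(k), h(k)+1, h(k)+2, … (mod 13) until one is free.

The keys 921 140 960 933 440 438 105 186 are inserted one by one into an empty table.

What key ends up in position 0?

933

921 hashes to 11; slot 11 is free -> place at 11.
140 hashes to 10; slot 10 is free -> place at 10.
960 hashes to 11; 11 taken -> place at 12.
933 hashes to 10; 10,11,12 taken -> place at 0.
440 hashes to 11; 11,12,0 taken -> place at 1.
438 hashes to 9; slot 9 is free -> place at 9.
105 hashes to 1; 1 taken -> place at 2.
186 hashes to 4; slot 4 is free -> place at 4.
Table: [933, 440, 105, ., 186, ., ., ., ., 438, 140, 921, 960]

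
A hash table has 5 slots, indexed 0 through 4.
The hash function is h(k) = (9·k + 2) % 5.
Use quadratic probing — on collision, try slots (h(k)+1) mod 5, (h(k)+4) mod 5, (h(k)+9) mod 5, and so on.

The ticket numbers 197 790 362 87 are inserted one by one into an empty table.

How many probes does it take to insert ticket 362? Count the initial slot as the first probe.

197 hashes to 0; slot 0 is free → place at 0.
790 hashes to 2; slot 2 is free → place at 2.
362 hashes to 0; 0 taken → place at 1.
87 hashes to 0; 0,1 taken → place at 4.
Table: [197, 362, 790, —, 87]

2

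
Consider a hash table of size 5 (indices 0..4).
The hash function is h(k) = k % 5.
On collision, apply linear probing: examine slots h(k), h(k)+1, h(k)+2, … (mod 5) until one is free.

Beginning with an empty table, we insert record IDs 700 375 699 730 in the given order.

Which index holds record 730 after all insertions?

2

700: h=0 -> slot 0
375: h=0, probe 0,1 -> slot 1
699: h=4 -> slot 4
730: h=0, probe 0,1,2 -> slot 2
Table: [700, 375, 730, —, 699]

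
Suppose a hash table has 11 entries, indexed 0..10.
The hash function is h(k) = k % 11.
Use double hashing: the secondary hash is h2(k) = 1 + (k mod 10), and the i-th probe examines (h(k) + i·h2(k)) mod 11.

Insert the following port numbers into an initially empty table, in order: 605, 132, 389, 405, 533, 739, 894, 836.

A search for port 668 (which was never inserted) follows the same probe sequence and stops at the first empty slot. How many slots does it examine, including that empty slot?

2

605: h=0 → slot 0
132: h=0, h2=3, probe 0,3 → slot 3
389: h=4 → slot 4
405: h=9 → slot 9
533: h=5 → slot 5
739: h=2 → slot 2
894: h=3, h2=5, probe 3,8 → slot 8
836: h=0, h2=7, probe 0,7 → slot 7
Table: [605, _, 739, 132, 389, 533, _, 836, 894, 405, _]
Lookup 668: h=8, h2=9, probe 8,6 → slot 6 empty, not found.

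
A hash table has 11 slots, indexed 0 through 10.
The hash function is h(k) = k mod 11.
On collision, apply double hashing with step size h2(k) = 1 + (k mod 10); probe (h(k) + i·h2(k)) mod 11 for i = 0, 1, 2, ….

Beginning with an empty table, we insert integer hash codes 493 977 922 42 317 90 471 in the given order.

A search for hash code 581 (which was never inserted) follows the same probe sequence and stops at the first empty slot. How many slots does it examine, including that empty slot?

Insert 493: h=9, slot 9 empty -> index 9.
Insert 977: h=9, h2=8, slot 9 occupied -> index 6.
Insert 922: h=9, h2=3, slot 9 occupied -> index 1.
Insert 42: h=9, h2=3, slots 9,1 occupied -> index 4.
Insert 317: h=9, h2=8, slots 9,6 occupied -> index 3.
Insert 90: h=2, slot 2 empty -> index 2.
Insert 471: h=9, h2=2, slot 9 occupied -> index 0.
Table: [471, 922, 90, 317, 42, ., 977, ., ., 493, .]
Lookup 581: h=9, h2=2, probe 9,0,2,4,6,8 → slot 8 empty, not found.

6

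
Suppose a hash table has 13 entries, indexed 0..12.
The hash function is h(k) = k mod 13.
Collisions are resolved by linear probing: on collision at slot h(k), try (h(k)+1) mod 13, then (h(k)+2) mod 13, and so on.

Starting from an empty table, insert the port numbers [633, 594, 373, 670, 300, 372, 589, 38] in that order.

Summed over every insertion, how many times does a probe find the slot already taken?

3

Insert 633: h=9, slot 9 empty -> index 9.
Insert 594: h=9, slot 9 occupied -> index 10.
Insert 373: h=9, slots 9,10 occupied -> index 11.
Insert 670: h=7, slot 7 empty -> index 7.
Insert 300: h=1, slot 1 empty -> index 1.
Insert 372: h=8, slot 8 empty -> index 8.
Insert 589: h=4, slot 4 empty -> index 4.
Insert 38: h=12, slot 12 empty -> index 12.
Table: [_, 300, _, _, 589, _, _, 670, 372, 633, 594, 373, 38]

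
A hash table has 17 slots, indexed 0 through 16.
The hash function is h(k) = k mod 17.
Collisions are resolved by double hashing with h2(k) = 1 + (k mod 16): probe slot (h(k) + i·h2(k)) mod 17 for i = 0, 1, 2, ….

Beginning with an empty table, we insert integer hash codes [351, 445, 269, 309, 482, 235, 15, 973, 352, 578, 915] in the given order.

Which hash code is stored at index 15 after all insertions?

15

Insert 351: h=11, slot 11 empty → index 11.
Insert 445: h=3, slot 3 empty → index 3.
Insert 269: h=14, slot 14 empty → index 14.
Insert 309: h=3, h2=6, slot 3 occupied → index 9.
Insert 482: h=6, slot 6 empty → index 6.
Insert 235: h=14, h2=12, slots 14,9 occupied → index 4.
Insert 15: h=15, slot 15 empty → index 15.
Insert 973: h=4, h2=14, slot 4 occupied → index 1.
Insert 352: h=12, slot 12 empty → index 12.
Insert 578: h=0, slot 0 empty → index 0.
Insert 915: h=14, h2=4, slots 14,1 occupied → index 5.
Table: [578, 973, ∅, 445, 235, 915, 482, ∅, ∅, 309, ∅, 351, 352, ∅, 269, 15, ∅]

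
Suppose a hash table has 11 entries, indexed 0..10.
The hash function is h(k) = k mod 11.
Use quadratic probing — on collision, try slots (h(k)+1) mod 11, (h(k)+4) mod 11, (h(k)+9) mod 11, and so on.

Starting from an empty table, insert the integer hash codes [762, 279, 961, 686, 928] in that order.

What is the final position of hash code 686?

8

762: h=3 => slot 3
279: h=4 => slot 4
961: h=4, probe 4,5 => slot 5
686: h=4, probe 4,5,8 => slot 8
928: h=4, probe 4,5,8,2 => slot 2
Table: [., ., 928, 762, 279, 961, ., ., 686, ., .]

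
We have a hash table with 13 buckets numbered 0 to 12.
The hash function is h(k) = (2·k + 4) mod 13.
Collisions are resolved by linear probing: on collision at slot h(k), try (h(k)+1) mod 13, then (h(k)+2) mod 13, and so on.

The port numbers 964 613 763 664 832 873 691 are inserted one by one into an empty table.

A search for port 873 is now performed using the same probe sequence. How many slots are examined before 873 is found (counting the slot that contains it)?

4

964 hashes to 8; slot 8 is free => place at 8.
613 hashes to 8; 8 taken => place at 9.
763 hashes to 9; 9 taken => place at 10.
664 hashes to 6; slot 6 is free => place at 6.
832 hashes to 4; slot 4 is free => place at 4.
873 hashes to 8; 8,9,10 taken => place at 11.
691 hashes to 8; 8,9,10,11 taken => place at 12.
Table: [∅, ∅, ∅, ∅, 832, ∅, 664, ∅, 964, 613, 763, 873, 691]
Lookup 873: h=8, probe 8,9,10,11 → found at 11.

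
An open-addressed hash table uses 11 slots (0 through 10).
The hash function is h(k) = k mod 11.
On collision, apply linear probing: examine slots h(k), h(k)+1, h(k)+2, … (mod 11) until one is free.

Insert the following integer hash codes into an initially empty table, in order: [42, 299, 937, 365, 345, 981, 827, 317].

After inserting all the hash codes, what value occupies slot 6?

42: h=9 → slot 9
299: h=2 → slot 2
937: h=2, probe 2,3 → slot 3
365: h=2, probe 2,3,4 → slot 4
345: h=4, probe 4,5 → slot 5
981: h=2, probe 2,3,4,5,6 → slot 6
827: h=2, probe 2,3,4,5,6,7 → slot 7
317: h=9, probe 9,10 → slot 10
Table: [_, _, 299, 937, 365, 345, 981, 827, _, 42, 317]

981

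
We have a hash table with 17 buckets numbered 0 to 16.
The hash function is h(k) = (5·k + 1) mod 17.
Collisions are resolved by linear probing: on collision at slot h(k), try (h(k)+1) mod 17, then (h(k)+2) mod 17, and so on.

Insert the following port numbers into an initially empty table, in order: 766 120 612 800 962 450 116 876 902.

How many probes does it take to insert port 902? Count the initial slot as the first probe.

5

766: h=6 => slot 6
120: h=6, probe 6,7 => slot 7
612: h=1 => slot 1
800: h=6, probe 6,7,8 => slot 8
962: h=0 => slot 0
450: h=7, probe 7,8,9 => slot 9
116: h=3 => slot 3
876: h=12 => slot 12
902: h=6, probe 6,7,8,9,10 => slot 10
Table: [962, 612, -, 116, -, -, 766, 120, 800, 450, 902, -, 876, -, -, -, -]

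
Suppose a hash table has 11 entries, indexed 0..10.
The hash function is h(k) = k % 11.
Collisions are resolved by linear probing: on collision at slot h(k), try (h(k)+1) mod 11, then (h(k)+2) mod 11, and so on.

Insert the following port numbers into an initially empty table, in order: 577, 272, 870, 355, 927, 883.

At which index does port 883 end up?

6

Insert 577: h=5, slot 5 empty → index 5.
Insert 272: h=8, slot 8 empty → index 8.
Insert 870: h=1, slot 1 empty → index 1.
Insert 355: h=3, slot 3 empty → index 3.
Insert 927: h=3, slot 3 occupied → index 4.
Insert 883: h=3, slots 3,4,5 occupied → index 6.
Table: [_, 870, _, 355, 927, 577, 883, _, 272, _, _]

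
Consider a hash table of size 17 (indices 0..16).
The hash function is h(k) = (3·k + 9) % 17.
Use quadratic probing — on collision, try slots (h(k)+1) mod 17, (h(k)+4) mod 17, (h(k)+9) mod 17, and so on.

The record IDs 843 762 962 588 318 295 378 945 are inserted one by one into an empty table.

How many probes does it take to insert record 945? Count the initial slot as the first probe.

843 hashes to 5; slot 5 is free → place at 5.
762 hashes to 0; slot 0 is free → place at 0.
962 hashes to 5; 5 taken → place at 6.
588 hashes to 5; 5,6 taken → place at 9.
318 hashes to 11; slot 11 is free → place at 11.
295 hashes to 10; slot 10 is free → place at 10.
378 hashes to 4; slot 4 is free → place at 4.
945 hashes to 5; 5,6,9 taken → place at 14.
Table: [762, ∅, ∅, ∅, 378, 843, 962, ∅, ∅, 588, 295, 318, ∅, ∅, 945, ∅, ∅]

4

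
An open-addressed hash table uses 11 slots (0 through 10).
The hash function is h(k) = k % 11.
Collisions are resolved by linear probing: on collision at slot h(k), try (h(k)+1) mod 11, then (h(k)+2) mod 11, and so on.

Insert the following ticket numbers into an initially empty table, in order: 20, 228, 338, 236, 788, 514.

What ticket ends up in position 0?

514

20 hashes to 9; slot 9 is free -> place at 9.
228 hashes to 8; slot 8 is free -> place at 8.
338 hashes to 8; 8,9 taken -> place at 10.
236 hashes to 5; slot 5 is free -> place at 5.
788 hashes to 7; slot 7 is free -> place at 7.
514 hashes to 8; 8,9,10 taken -> place at 0.
Table: [514, _, _, _, _, 236, _, 788, 228, 20, 338]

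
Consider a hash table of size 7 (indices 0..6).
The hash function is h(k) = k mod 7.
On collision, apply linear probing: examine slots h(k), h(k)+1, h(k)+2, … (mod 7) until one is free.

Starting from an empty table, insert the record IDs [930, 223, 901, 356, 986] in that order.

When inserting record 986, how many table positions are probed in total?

4

930: h=6 → slot 6
223: h=6, probe 6,0 → slot 0
901: h=5 → slot 5
356: h=6, probe 6,0,1 → slot 1
986: h=6, probe 6,0,1,2 → slot 2
Table: [223, 356, 986, —, —, 901, 930]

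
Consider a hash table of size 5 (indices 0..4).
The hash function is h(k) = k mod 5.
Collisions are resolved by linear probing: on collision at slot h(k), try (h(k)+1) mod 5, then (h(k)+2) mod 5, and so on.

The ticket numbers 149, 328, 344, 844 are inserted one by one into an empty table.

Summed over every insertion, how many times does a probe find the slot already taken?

3

149: h=4 → slot 4
328: h=3 → slot 3
344: h=4, probe 4,0 → slot 0
844: h=4, probe 4,0,1 → slot 1
Table: [344, 844, —, 328, 149]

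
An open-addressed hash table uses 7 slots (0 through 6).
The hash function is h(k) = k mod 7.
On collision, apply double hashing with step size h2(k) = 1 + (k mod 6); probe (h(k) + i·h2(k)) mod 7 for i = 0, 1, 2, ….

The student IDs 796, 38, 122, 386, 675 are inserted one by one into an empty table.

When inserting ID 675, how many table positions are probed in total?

2

796 hashes to 5; slot 5 is free -> place at 5.
38 hashes to 3; slot 3 is free -> place at 3.
122 hashes to 3, h2=3; 3 taken -> place at 6.
386 hashes to 1; slot 1 is free -> place at 1.
675 hashes to 3, h2=4; 3 taken -> place at 0.
Table: [675, 386, —, 38, —, 796, 122]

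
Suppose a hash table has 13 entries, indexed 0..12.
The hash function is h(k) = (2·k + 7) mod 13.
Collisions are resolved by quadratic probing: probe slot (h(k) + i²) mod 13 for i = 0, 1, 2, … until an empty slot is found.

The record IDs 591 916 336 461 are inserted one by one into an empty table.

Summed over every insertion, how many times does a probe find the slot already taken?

3

591: h=6 → slot 6
916: h=6, probe 6,7 → slot 7
336: h=3 → slot 3
461: h=6, probe 6,7,10 → slot 10
Table: [., ., ., 336, ., ., 591, 916, ., ., 461, ., .]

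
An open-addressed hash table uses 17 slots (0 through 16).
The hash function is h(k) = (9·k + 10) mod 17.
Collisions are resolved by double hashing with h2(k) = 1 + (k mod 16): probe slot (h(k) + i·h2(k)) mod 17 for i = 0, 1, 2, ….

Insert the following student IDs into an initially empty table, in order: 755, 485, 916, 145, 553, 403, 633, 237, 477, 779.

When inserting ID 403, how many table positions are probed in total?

Insert 755: h=5, slot 5 empty => index 5.
Insert 485: h=6, slot 6 empty => index 6.
Insert 916: h=9, slot 9 empty => index 9.
Insert 145: h=6, h2=2, slot 6 occupied => index 8.
Insert 553: h=6, h2=10, slot 6 occupied => index 16.
Insert 403: h=16, h2=4, slot 16 occupied => index 3.
Insert 633: h=12, slot 12 empty => index 12.
Insert 237: h=1, slot 1 empty => index 1.
Insert 477: h=2, slot 2 empty => index 2.
Insert 779: h=0, slot 0 empty => index 0.
Table: [779, 237, 477, 403, _, 755, 485, _, 145, 916, _, _, 633, _, _, _, 553]

2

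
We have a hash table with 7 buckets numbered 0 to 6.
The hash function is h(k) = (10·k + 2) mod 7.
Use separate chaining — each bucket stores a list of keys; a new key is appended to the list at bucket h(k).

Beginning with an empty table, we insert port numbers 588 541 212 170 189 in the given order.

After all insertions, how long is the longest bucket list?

Insert 588: h=2, bucket 2 empty → new chain.
Insert 541: h=1, bucket 1 empty → new chain.
Insert 212: h=1, bucket 1 nonempty → append to chain.
Insert 170: h=1, bucket 1 nonempty → append to chain.
Insert 189: h=2, bucket 2 nonempty → append to chain.
Final buckets:
0: ∅
1: 541 -> 212 -> 170
2: 588 -> 189
3: ∅
4: ∅
5: ∅
6: ∅

3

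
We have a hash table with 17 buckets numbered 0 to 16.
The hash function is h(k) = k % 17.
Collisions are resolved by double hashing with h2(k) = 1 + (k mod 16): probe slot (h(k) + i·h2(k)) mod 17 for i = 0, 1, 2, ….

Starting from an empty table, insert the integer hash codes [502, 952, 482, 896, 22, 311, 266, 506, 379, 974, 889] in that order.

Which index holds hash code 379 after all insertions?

2

502 hashes to 9; slot 9 is free → place at 9.
952 hashes to 0; slot 0 is free → place at 0.
482 hashes to 6; slot 6 is free → place at 6.
896 hashes to 12; slot 12 is free → place at 12.
22 hashes to 5; slot 5 is free → place at 5.
311 hashes to 5, h2=8; 5 taken → place at 13.
266 hashes to 11; slot 11 is free → place at 11.
506 hashes to 13, h2=11; 13 taken → place at 7.
379 hashes to 5, h2=12; 5,0,12,7 taken → place at 2.
974 hashes to 5, h2=15; 5 taken → place at 3.
889 hashes to 5, h2=10; 5 taken → place at 15.
Table: [952, ∅, 379, 974, ∅, 22, 482, 506, ∅, 502, ∅, 266, 896, 311, ∅, 889, ∅]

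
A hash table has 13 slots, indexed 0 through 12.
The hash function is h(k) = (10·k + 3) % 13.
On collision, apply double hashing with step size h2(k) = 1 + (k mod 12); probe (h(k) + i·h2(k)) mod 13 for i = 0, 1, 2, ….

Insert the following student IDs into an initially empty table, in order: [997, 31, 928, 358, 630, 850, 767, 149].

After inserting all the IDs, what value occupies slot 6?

997 hashes to 2; slot 2 is free -> place at 2.
31 hashes to 1; slot 1 is free -> place at 1.
928 hashes to 1, h2=5; 1 taken -> place at 6.
358 hashes to 8; slot 8 is free -> place at 8.
630 hashes to 11; slot 11 is free -> place at 11.
850 hashes to 1, h2=11; 1 taken -> place at 12.
767 hashes to 3; slot 3 is free -> place at 3.
149 hashes to 11, h2=6; 11 taken -> place at 4.
Table: [_, 31, 997, 767, 149, _, 928, _, 358, _, _, 630, 850]

928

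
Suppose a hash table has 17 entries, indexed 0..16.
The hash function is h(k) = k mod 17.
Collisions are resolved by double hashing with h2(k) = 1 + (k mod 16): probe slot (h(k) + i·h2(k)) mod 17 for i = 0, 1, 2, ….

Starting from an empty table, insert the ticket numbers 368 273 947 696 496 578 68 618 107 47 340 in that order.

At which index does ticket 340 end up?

10

Insert 368: h=11, slot 11 empty => index 11.
Insert 273: h=1, slot 1 empty => index 1.
Insert 947: h=12, slot 12 empty => index 12.
Insert 696: h=16, slot 16 empty => index 16.
Insert 496: h=3, slot 3 empty => index 3.
Insert 578: h=0, slot 0 empty => index 0.
Insert 68: h=0, h2=5, slot 0 occupied => index 5.
Insert 618: h=6, slot 6 empty => index 6.
Insert 107: h=5, h2=12, slots 5,0,12 occupied => index 7.
Insert 47: h=13, slot 13 empty => index 13.
Insert 340: h=0, h2=5, slots 0,5 occupied => index 10.
Table: [578, 273, ∅, 496, ∅, 68, 618, 107, ∅, ∅, 340, 368, 947, 47, ∅, ∅, 696]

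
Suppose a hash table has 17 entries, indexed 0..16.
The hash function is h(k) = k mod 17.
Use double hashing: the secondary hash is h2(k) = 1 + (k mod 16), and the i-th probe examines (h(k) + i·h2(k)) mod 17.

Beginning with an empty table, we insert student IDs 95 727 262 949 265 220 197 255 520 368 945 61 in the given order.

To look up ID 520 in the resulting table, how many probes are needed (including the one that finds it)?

2

95 hashes to 10; slot 10 is free => place at 10.
727 hashes to 13; slot 13 is free => place at 13.
262 hashes to 7; slot 7 is free => place at 7.
949 hashes to 14; slot 14 is free => place at 14.
265 hashes to 10, h2=10; 10 taken => place at 3.
220 hashes to 16; slot 16 is free => place at 16.
197 hashes to 10, h2=6; 10,16 taken => place at 5.
255 hashes to 0; slot 0 is free => place at 0.
520 hashes to 10, h2=9; 10 taken => place at 2.
368 hashes to 11; slot 11 is free => place at 11.
945 hashes to 10, h2=2; 10 taken => place at 12.
61 hashes to 10, h2=14; 10,7 taken => place at 4.
Table: [255, -, 520, 265, 61, 197, -, 262, -, -, 95, 368, 945, 727, 949, -, 220]
Lookup 520: h=10, h2=9, probe 10,2 → found at 2.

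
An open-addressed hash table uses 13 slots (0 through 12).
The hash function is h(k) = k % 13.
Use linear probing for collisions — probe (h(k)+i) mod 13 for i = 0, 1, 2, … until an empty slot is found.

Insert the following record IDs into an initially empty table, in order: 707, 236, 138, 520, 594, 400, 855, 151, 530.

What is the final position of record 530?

1

Insert 707: h=5, slot 5 empty → index 5.
Insert 236: h=2, slot 2 empty → index 2.
Insert 138: h=8, slot 8 empty → index 8.
Insert 520: h=0, slot 0 empty → index 0.
Insert 594: h=9, slot 9 empty → index 9.
Insert 400: h=10, slot 10 empty → index 10.
Insert 855: h=10, slot 10 occupied → index 11.
Insert 151: h=8, slots 8,9,10,11 occupied → index 12.
Insert 530: h=10, slots 10,11,12,0 occupied → index 1.
Table: [520, 530, 236, ∅, ∅, 707, ∅, ∅, 138, 594, 400, 855, 151]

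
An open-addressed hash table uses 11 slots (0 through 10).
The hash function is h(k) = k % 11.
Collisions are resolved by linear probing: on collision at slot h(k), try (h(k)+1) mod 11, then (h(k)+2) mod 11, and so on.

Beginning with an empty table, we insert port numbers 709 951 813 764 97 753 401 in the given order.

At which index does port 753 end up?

Insert 709: h=5, slot 5 empty → index 5.
Insert 951: h=5, slot 5 occupied → index 6.
Insert 813: h=10, slot 10 empty → index 10.
Insert 764: h=5, slots 5,6 occupied → index 7.
Insert 97: h=9, slot 9 empty → index 9.
Insert 753: h=5, slots 5,6,7 occupied → index 8.
Insert 401: h=5, slots 5,6,7,8,9,10 occupied → index 0.
Table: [401, —, —, —, —, 709, 951, 764, 753, 97, 813]

8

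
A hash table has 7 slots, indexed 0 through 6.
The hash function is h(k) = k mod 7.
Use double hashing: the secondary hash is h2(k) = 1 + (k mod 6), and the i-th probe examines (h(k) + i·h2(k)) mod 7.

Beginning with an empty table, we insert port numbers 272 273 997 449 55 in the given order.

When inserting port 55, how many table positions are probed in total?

272 hashes to 6; slot 6 is free => place at 6.
273 hashes to 0; slot 0 is free => place at 0.
997 hashes to 3; slot 3 is free => place at 3.
449 hashes to 1; slot 1 is free => place at 1.
55 hashes to 6, h2=2; 6,1,3 taken => place at 5.
Table: [273, 449, ., 997, ., 55, 272]

4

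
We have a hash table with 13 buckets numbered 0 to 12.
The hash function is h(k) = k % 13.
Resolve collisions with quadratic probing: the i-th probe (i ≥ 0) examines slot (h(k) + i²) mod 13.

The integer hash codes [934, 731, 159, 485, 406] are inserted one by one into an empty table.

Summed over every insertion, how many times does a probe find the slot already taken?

934: h=11 => slot 11
731: h=3 => slot 3
159: h=3, probe 3,4 => slot 4
485: h=4, probe 4,5 => slot 5
406: h=3, probe 3,4,7 => slot 7
Table: [—, —, —, 731, 159, 485, —, 406, —, —, —, 934, —]

4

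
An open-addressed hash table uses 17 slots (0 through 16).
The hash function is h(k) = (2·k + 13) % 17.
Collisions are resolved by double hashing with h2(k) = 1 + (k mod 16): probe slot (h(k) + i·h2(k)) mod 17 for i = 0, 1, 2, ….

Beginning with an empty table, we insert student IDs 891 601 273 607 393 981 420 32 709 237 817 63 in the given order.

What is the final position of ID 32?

Insert 891: h=10, slot 10 empty -> index 10.
Insert 601: h=8, slot 8 empty -> index 8.
Insert 273: h=15, slot 15 empty -> index 15.
Insert 607: h=3, slot 3 empty -> index 3.
Insert 393: h=0, slot 0 empty -> index 0.
Insert 981: h=3, h2=6, slot 3 occupied -> index 9.
Insert 420: h=3, h2=5, slots 3,8 occupied -> index 13.
Insert 32: h=9, h2=1, slots 9,10 occupied -> index 11.
Insert 709: h=3, h2=6, slots 3,9,15 occupied -> index 4.
Insert 237: h=11, h2=14, slots 11,8 occupied -> index 5.
Insert 817: h=15, h2=2, slots 15,0 occupied -> index 2.
Insert 63: h=3, h2=16, slots 3,2 occupied -> index 1.
Table: [393, 63, 817, 607, 709, 237, ., ., 601, 981, 891, 32, ., 420, ., 273, .]

11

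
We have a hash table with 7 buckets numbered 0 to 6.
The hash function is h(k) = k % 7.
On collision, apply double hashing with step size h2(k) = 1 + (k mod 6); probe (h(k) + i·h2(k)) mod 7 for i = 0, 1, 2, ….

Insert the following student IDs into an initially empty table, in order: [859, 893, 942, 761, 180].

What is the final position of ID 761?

3

859: h=5 => slot 5
893: h=4 => slot 4
942: h=4, h2=1, probe 4,5,6 => slot 6
761: h=5, h2=6, probe 5,4,3 => slot 3
180: h=5, h2=1, probe 5,6,0 => slot 0
Table: [180, —, —, 761, 893, 859, 942]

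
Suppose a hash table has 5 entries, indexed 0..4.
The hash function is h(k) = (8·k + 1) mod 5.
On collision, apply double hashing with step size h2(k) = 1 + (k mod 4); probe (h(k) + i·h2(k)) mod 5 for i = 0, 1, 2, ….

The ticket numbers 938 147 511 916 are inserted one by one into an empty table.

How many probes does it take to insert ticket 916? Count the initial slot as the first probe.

938: h=0 -> slot 0
147: h=2 -> slot 2
511: h=4 -> slot 4
916: h=4, h2=1, probe 4,0,1 -> slot 1
Table: [938, 916, 147, —, 511]

3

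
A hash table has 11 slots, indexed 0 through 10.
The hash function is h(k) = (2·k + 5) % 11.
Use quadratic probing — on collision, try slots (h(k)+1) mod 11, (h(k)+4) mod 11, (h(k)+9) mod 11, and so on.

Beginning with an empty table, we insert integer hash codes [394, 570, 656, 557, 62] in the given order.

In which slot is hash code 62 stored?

Insert 394: h=1, slot 1 empty -> index 1.
Insert 570: h=1, slot 1 occupied -> index 2.
Insert 656: h=8, slot 8 empty -> index 8.
Insert 557: h=8, slot 8 occupied -> index 9.
Insert 62: h=8, slots 8,9,1 occupied -> index 6.
Table: [—, 394, 570, —, —, —, 62, —, 656, 557, —]

6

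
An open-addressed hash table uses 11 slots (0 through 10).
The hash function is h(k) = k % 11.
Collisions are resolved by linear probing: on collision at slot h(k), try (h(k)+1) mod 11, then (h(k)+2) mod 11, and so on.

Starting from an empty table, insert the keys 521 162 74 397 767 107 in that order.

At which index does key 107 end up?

0

Insert 521: h=4, slot 4 empty -> index 4.
Insert 162: h=8, slot 8 empty -> index 8.
Insert 74: h=8, slot 8 occupied -> index 9.
Insert 397: h=1, slot 1 empty -> index 1.
Insert 767: h=8, slots 8,9 occupied -> index 10.
Insert 107: h=8, slots 8,9,10 occupied -> index 0.
Table: [107, 397, —, —, 521, —, —, —, 162, 74, 767]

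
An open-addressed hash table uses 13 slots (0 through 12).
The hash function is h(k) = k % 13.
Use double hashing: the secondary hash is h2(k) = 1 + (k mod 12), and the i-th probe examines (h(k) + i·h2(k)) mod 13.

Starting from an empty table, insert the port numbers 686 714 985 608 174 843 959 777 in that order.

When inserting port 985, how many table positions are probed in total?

3

686: h=10 => slot 10
714: h=12 => slot 12
985: h=10, h2=2, probe 10,12,1 => slot 1
608: h=10, h2=9, probe 10,6 => slot 6
174: h=5 => slot 5
843: h=11 => slot 11
959: h=10, h2=12, probe 10,9 => slot 9
777: h=10, h2=10, probe 10,7 => slot 7
Table: [-, 985, -, -, -, 174, 608, 777, -, 959, 686, 843, 714]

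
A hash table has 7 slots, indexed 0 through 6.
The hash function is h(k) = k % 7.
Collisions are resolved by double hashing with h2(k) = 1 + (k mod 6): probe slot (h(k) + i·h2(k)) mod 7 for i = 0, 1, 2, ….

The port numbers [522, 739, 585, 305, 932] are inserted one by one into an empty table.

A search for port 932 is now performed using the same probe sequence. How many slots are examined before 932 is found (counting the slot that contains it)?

3

Insert 522: h=4, slot 4 empty -> index 4.
Insert 739: h=4, h2=2, slot 4 occupied -> index 6.
Insert 585: h=4, h2=4, slot 4 occupied -> index 1.
Insert 305: h=4, h2=6, slot 4 occupied -> index 3.
Insert 932: h=1, h2=3, slots 1,4 occupied -> index 0.
Table: [932, 585, ∅, 305, 522, ∅, 739]
Lookup 932: h=1, h2=3, probe 1,4,0 → found at 0.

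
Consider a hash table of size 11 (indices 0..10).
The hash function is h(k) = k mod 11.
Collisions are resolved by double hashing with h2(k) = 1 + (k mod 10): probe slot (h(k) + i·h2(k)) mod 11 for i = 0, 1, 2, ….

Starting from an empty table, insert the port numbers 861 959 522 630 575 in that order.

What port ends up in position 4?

Insert 861: h=3, slot 3 empty => index 3.
Insert 959: h=2, slot 2 empty => index 2.
Insert 522: h=5, slot 5 empty => index 5.
Insert 630: h=3, h2=1, slot 3 occupied => index 4.
Insert 575: h=3, h2=6, slot 3 occupied => index 9.
Table: [., ., 959, 861, 630, 522, ., ., ., 575, .]

630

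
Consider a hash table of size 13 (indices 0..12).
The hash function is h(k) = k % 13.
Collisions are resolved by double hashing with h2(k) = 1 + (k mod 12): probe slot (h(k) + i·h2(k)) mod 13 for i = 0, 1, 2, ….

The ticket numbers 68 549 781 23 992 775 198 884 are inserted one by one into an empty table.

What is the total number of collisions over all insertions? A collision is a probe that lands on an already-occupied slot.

5

68: h=3 => slot 3
549: h=3, h2=10, probe 3,0 => slot 0
781: h=1 => slot 1
23: h=10 => slot 10
992: h=4 => slot 4
775: h=8 => slot 8
198: h=3, h2=7, probe 3,10,4,11 => slot 11
884: h=0, h2=9, probe 0,9 => slot 9
Table: [549, 781, -, 68, 992, -, -, -, 775, 884, 23, 198, -]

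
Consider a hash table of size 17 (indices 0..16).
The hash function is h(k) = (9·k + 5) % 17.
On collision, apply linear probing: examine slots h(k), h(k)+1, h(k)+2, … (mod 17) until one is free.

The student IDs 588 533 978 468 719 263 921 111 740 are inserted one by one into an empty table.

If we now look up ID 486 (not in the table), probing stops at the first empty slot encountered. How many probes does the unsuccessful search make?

Insert 588: h=10, slot 10 empty => index 10.
Insert 533: h=8, slot 8 empty => index 8.
Insert 978: h=1, slot 1 empty => index 1.
Insert 468: h=1, slot 1 occupied => index 2.
Insert 719: h=16, slot 16 empty => index 16.
Insert 263: h=9, slot 9 empty => index 9.
Insert 921: h=15, slot 15 empty => index 15.
Insert 111: h=1, slots 1,2 occupied => index 3.
Insert 740: h=1, slots 1,2,3 occupied => index 4.
Table: [_, 978, 468, 111, 740, _, _, _, 533, 263, 588, _, _, _, _, 921, 719]
Lookup 486: h=10, probe 10,11 → slot 11 empty, not found.

2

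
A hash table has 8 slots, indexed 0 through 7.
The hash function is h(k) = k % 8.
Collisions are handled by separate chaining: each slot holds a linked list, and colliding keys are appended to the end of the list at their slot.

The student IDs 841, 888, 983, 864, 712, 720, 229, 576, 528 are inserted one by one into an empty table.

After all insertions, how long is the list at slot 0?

6

841 -> bucket 1
888 -> bucket 0
983 -> bucket 7
864 -> bucket 0 (collision)
712 -> bucket 0 (collision)
720 -> bucket 0 (collision)
229 -> bucket 5
576 -> bucket 0 (collision)
528 -> bucket 0 (collision)
Final buckets:
0: 888 -> 864 -> 712 -> 720 -> 576 -> 528
1: 841
2: —
3: —
4: —
5: 229
6: —
7: 983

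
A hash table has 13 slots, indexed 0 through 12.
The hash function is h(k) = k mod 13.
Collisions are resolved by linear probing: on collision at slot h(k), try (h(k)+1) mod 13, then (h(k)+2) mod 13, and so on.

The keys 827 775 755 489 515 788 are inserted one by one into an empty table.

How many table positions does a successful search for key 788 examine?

5

Insert 827: h=8, slot 8 empty => index 8.
Insert 775: h=8, slot 8 occupied => index 9.
Insert 755: h=1, slot 1 empty => index 1.
Insert 489: h=8, slots 8,9 occupied => index 10.
Insert 515: h=8, slots 8,9,10 occupied => index 11.
Insert 788: h=8, slots 8,9,10,11 occupied => index 12.
Table: [-, 755, -, -, -, -, -, -, 827, 775, 489, 515, 788]
Lookup 788: h=8, probe 8,9,10,11,12 → found at 12.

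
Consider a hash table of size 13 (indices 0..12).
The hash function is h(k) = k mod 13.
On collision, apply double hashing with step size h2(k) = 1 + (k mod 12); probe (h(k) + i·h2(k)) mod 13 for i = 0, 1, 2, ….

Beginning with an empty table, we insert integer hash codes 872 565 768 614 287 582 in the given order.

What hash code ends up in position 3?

872 hashes to 1; slot 1 is free => place at 1.
565 hashes to 6; slot 6 is free => place at 6.
768 hashes to 1, h2=1; 1 taken => place at 2.
614 hashes to 3; slot 3 is free => place at 3.
287 hashes to 1, h2=12; 1 taken => place at 0.
582 hashes to 10; slot 10 is free => place at 10.
Table: [287, 872, 768, 614, -, -, 565, -, -, -, 582, -, -]

614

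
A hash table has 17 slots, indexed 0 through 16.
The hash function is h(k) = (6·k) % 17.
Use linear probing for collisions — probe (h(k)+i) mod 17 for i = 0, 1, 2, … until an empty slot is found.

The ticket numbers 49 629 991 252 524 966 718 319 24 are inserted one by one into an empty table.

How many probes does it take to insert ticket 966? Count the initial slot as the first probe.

Insert 49: h=5, slot 5 empty -> index 5.
Insert 629: h=0, slot 0 empty -> index 0.
Insert 991: h=13, slot 13 empty -> index 13.
Insert 252: h=16, slot 16 empty -> index 16.
Insert 524: h=16, slots 16,0 occupied -> index 1.
Insert 966: h=16, slots 16,0,1 occupied -> index 2.
Insert 718: h=7, slot 7 empty -> index 7.
Insert 319: h=10, slot 10 empty -> index 10.
Insert 24: h=8, slot 8 empty -> index 8.
Table: [629, 524, 966, —, —, 49, —, 718, 24, —, 319, —, —, 991, —, —, 252]

4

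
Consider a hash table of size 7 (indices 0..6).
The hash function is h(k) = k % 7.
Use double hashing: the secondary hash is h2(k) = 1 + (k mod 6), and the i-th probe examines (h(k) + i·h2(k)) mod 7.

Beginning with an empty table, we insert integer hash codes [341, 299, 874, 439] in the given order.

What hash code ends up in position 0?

439

341: h=5 => slot 5
299: h=5, h2=6, probe 5,4 => slot 4
874: h=6 => slot 6
439: h=5, h2=2, probe 5,0 => slot 0
Table: [439, —, —, —, 299, 341, 874]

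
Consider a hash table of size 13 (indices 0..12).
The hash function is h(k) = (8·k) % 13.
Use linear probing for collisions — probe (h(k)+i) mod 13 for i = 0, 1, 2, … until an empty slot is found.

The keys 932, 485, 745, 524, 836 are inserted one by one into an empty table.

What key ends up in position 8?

Insert 932: h=7, slot 7 empty -> index 7.
Insert 485: h=6, slot 6 empty -> index 6.
Insert 745: h=6, slots 6,7 occupied -> index 8.
Insert 524: h=6, slots 6,7,8 occupied -> index 9.
Insert 836: h=6, slots 6,7,8,9 occupied -> index 10.
Table: [-, -, -, -, -, -, 485, 932, 745, 524, 836, -, -]

745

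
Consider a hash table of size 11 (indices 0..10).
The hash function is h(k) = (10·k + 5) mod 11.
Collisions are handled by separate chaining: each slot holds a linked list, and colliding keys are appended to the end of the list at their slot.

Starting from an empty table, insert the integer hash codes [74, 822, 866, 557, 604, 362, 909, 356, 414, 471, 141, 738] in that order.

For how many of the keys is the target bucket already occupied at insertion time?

6

74 → bucket 8
822 → bucket 8 (collision)
866 → bucket 8 (collision)
557 → bucket 9
604 → bucket 6
362 → bucket 6 (collision)
909 → bucket 9 (collision)
356 → bucket 1
414 → bucket 9 (collision)
471 → bucket 7
141 → bucket 7 (collision)
738 → bucket 4
Final buckets:
0: —
1: 356
2: —
3: —
4: 738
5: —
6: 604 -> 362
7: 471 -> 141
8: 74 -> 822 -> 866
9: 557 -> 909 -> 414
10: —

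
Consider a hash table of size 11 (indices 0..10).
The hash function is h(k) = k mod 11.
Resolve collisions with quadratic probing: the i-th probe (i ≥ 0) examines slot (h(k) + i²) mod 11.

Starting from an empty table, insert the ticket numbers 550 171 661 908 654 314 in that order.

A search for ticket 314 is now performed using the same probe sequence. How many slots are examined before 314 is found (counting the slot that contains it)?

550 hashes to 0; slot 0 is free => place at 0.
171 hashes to 6; slot 6 is free => place at 6.
661 hashes to 1; slot 1 is free => place at 1.
908 hashes to 6; 6 taken => place at 7.
654 hashes to 5; slot 5 is free => place at 5.
314 hashes to 6; 6,7 taken => place at 10.
Table: [550, 661, _, _, _, 654, 171, 908, _, _, 314]
Lookup 314: h=6, probe 6,7,10 → found at 10.

3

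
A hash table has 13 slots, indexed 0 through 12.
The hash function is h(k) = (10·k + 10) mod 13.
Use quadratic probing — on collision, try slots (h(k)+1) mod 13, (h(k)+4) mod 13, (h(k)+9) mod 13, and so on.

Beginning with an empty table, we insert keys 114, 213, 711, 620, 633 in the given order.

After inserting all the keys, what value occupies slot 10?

114: h=6 -> slot 6
213: h=8 -> slot 8
711: h=9 -> slot 9
620: h=9, probe 9,10 -> slot 10
633: h=9, probe 9,10,0 -> slot 0
Table: [633, -, -, -, -, -, 114, -, 213, 711, 620, -, -]

620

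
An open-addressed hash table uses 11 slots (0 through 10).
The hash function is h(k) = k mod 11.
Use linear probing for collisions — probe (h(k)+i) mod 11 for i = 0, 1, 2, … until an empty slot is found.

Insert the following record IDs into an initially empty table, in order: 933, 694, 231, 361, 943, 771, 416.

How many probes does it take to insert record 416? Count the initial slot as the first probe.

6

Insert 933: h=9, slot 9 empty -> index 9.
Insert 694: h=1, slot 1 empty -> index 1.
Insert 231: h=0, slot 0 empty -> index 0.
Insert 361: h=9, slot 9 occupied -> index 10.
Insert 943: h=8, slot 8 empty -> index 8.
Insert 771: h=1, slot 1 occupied -> index 2.
Insert 416: h=9, slots 9,10,0,1,2 occupied -> index 3.
Table: [231, 694, 771, 416, ., ., ., ., 943, 933, 361]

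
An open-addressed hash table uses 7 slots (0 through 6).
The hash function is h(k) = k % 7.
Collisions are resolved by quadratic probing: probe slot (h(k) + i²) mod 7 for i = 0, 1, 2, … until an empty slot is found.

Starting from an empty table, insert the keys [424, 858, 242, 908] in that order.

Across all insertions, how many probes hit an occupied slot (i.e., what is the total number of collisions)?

4

424: h=4 → slot 4
858: h=4, probe 4,5 → slot 5
242: h=4, probe 4,5,1 → slot 1
908: h=5, probe 5,6 → slot 6
Table: [—, 242, —, —, 424, 858, 908]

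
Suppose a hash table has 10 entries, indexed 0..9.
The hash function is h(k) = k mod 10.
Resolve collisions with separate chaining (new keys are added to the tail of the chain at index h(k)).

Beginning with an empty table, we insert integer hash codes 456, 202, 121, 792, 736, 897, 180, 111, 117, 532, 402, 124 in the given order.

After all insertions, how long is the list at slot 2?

Insert 456: h=6, bucket 6 empty → new chain.
Insert 202: h=2, bucket 2 empty → new chain.
Insert 121: h=1, bucket 1 empty → new chain.
Insert 792: h=2, bucket 2 nonempty → append to chain.
Insert 736: h=6, bucket 6 nonempty → append to chain.
Insert 897: h=7, bucket 7 empty → new chain.
Insert 180: h=0, bucket 0 empty → new chain.
Insert 111: h=1, bucket 1 nonempty → append to chain.
Insert 117: h=7, bucket 7 nonempty → append to chain.
Insert 532: h=2, bucket 2 nonempty → append to chain.
Insert 402: h=2, bucket 2 nonempty → append to chain.
Insert 124: h=4, bucket 4 empty → new chain.
Final buckets:
0: 180
1: 121 -> 111
2: 202 -> 792 -> 532 -> 402
3: _
4: 124
5: _
6: 456 -> 736
7: 897 -> 117
8: _
9: _

4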